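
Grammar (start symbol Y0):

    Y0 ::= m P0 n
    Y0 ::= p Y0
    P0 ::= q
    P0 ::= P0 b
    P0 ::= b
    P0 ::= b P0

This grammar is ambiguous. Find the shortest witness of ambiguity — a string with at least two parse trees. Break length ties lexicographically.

m b b n

length 3: no string has ≥2 trees
length 4: m b b n has 2 parse trees

Two derivations of m b b n:
  Y0 ⇒ m P0 n ⇒ m P0 b n ⇒ m b b n
  Y0 ⇒ m P0 n ⇒ m b P0 n ⇒ m b b n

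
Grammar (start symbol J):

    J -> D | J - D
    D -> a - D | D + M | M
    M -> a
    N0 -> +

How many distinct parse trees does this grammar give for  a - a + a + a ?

Parse trees for a - a + a + a:
  [J [D a - [D [D [D [M a]] + [M a]] + [M a]]]]
  [J [D [D a - [D [D [M a]] + [M a]]] + [M a]]]
  [J [D [D [D a - [D [M a]]] + [M a]] + [M a]]]
  [J [J [D [M a]]] - [D [D [D [M a]] + [M a]] + [M a]]]

4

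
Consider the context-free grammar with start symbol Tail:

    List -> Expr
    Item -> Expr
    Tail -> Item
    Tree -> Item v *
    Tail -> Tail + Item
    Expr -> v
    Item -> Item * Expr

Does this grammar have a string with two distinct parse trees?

Only Tail, Item, Expr are reachable from Tail; ignoring the rest: The grammar is stratified — Tail handles '+' (left-recursive), Item handles '*', Expr atoms. Each operator has a fixed associativity and precedence level, so every string has one parse.

Unambiguous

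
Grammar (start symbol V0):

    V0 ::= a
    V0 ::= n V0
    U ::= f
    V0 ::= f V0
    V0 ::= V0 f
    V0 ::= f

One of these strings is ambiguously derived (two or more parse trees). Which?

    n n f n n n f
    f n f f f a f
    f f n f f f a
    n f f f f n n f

n n f n n n f: 1 tree
f n f f f a f: 6 trees
f f n f f f a: 1 tree
n f f f f n n f: 1 tree

f n f f f a f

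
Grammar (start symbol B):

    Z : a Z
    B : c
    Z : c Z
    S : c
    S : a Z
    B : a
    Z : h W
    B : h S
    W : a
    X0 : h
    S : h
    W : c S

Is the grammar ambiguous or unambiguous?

(X0 is unreachable from B, so its rules don't affect L(B).) The reachable rules are right-linear with at most one rule per (nonterminal, next-terminal) pair. Each input token forces the next rule, so parsing is deterministic.

Unambiguous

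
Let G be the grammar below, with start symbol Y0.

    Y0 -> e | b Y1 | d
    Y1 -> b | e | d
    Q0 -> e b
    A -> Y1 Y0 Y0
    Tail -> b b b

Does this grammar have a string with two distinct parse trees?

(Q0, A, Tail are unreachable from Y0, so their rules don't affect L(Y0).) The reachable rules are right-linear with at most one rule per (nonterminal, next-terminal) pair. Each input token forces the next rule, so parsing is deterministic.

Unambiguous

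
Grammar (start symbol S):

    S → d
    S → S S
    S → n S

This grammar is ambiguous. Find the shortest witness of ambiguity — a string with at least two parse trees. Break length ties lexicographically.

length 1: no string has ≥2 trees
length 2: no string has ≥2 trees
length 3: d d d has 2 parse trees

Two derivations of d d d:
  S ⇒ S S ⇒ d S ⇒ d S S ⇒ d d S ⇒ d d d
  S ⇒ S S ⇒ S S S ⇒ d S S ⇒ d d S ⇒ d d d

d d d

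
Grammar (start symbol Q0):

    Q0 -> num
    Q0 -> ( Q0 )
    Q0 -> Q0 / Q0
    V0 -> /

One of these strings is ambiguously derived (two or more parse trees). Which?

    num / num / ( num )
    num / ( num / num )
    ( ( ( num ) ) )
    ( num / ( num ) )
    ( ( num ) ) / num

num / num / ( num )

num / num / ( num ): 2 trees
num / ( num / num ): 1 tree
( ( ( num ) ) ): 1 tree
( num / ( num ) ): 1 tree
( ( num ) ) / num: 1 tree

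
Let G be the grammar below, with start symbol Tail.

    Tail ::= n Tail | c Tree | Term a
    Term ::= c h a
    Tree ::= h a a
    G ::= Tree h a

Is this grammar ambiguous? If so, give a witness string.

Ambiguous

Witness: c h a a

Derivation 1: Tail ⇒ c Tree ⇒ c h a a
Derivation 2: Tail ⇒ Term a ⇒ c h a a

Two distinct leftmost derivations for the same string.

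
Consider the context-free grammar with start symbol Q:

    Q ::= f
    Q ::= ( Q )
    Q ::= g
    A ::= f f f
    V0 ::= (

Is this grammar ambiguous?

(V0, A are unreachable from Q, so their rules don't affect L(Q).) Each string is a nest of matched brackets around a single atom. An opening bracket forces the recursive rule; an atom forces the base rule.

Unambiguous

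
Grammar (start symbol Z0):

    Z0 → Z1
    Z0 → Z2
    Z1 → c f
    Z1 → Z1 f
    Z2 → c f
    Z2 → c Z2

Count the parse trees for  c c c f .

1

Parse trees for c c c f:
  [Z0 [Z2 c [Z2 c [Z2 c f]]]]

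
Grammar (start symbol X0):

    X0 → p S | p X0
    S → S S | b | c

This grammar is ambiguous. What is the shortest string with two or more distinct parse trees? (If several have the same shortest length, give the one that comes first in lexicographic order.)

p b b b

length 2: no string has ≥2 trees
length 3: no string has ≥2 trees
length 4: p b b b has 2 parse trees

Two derivations of p b b b:
  X0 ⇒ p S ⇒ p S S ⇒ p S S S ⇒ p b S S ⇒ p b b S ⇒ p b b b
  X0 ⇒ p S ⇒ p S S ⇒ p b S ⇒ p b S S ⇒ p b b S ⇒ p b b b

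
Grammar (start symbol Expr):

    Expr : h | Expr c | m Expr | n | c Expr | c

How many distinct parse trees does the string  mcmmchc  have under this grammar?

6

Parse trees for mcmmchc:
  [Expr [Expr m [Expr c [Expr m [Expr m [Expr c [Expr h]]]]]] c]
  [Expr m [Expr [Expr c [Expr m [Expr m [Expr c [Expr h]]]]] c]]
  [Expr m [Expr c [Expr [Expr m [Expr m [Expr c [Expr h]]]] c]]]
  [Expr m [Expr c [Expr m [Expr [Expr m [Expr c [Expr h]]] c]]]]
  [Expr m [Expr c [Expr m [Expr m [Expr [Expr c [Expr h]] c]]]]]
  [Expr m [Expr c [Expr m [Expr m [Expr c [Expr [Expr h] c]]]]]]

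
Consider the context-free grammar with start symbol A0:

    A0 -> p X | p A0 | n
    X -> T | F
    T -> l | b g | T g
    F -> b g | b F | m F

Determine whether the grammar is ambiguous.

Ambiguous

Witness: p b g

Derivation 1: A0 ⇒ p X ⇒ p T ⇒ p b g
Derivation 2: A0 ⇒ p X ⇒ p F ⇒ p b g

Two distinct leftmost derivations for the same string.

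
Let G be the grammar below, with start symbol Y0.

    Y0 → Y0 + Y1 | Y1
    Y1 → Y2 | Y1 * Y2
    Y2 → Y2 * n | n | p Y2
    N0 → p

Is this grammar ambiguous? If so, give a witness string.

Ambiguous

Witness: n * n

Derivation 1: Y0 ⇒ Y1 ⇒ Y2 ⇒ Y2 * n ⇒ n * n
Derivation 2: Y0 ⇒ Y1 ⇒ Y1 * Y2 ⇒ Y2 * Y2 ⇒ n * Y2 ⇒ n * n

Two distinct leftmost derivations for the same string.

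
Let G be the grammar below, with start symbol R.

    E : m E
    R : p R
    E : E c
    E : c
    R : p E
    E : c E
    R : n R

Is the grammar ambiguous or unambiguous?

Ambiguous

Witness: p c c

Derivation 1: R ⇒ p E ⇒ p E c ⇒ p c c
Derivation 2: R ⇒ p E ⇒ p c E ⇒ p c c

Two distinct leftmost derivations for the same string.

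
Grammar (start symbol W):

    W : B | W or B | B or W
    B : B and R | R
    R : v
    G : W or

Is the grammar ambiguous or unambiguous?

Ambiguous

Witness: v or v

Derivation 1: W ⇒ W or B ⇒ B or B ⇒ R or B ⇒ v or B ⇒ v or R ⇒ v or v
Derivation 2: W ⇒ B or W ⇒ R or W ⇒ v or W ⇒ v or B ⇒ v or R ⇒ v or v

Two distinct leftmost derivations for the same string.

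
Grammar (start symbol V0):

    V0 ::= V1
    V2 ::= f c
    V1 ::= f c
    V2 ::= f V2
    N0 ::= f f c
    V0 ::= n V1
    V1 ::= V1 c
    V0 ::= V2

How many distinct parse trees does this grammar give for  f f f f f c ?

Parse trees for f f f f f c:
  [V0 [V2 f [V2 f [V2 f [V2 f [V2 f c]]]]]]

1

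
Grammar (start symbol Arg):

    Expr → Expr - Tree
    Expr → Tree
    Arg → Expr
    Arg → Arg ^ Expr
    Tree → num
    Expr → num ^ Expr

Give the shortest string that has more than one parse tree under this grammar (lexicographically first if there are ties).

num ^ num

length 1: no string has ≥2 trees
length 3: num ^ num has 2 parse trees

Two derivations of num ^ num:
  Arg ⇒ Expr ⇒ num ^ Expr ⇒ num ^ Tree ⇒ num ^ num
  Arg ⇒ Arg ^ Expr ⇒ Expr ^ Expr ⇒ Tree ^ Expr ⇒ num ^ Expr ⇒ num ^ Tree ⇒ num ^ num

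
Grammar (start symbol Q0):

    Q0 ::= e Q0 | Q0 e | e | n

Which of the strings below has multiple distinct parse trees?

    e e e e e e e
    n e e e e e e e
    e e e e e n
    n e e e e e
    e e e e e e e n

e e e e e e e: 64 trees
n e e e e e e e: 1 tree
e e e e e n: 1 tree
n e e e e e: 1 tree
e e e e e e e n: 1 tree

e e e e e e e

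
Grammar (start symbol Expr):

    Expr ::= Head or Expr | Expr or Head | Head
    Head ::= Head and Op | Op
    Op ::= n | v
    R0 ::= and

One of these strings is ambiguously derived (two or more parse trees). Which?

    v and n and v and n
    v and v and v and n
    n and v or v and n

n and v or v and n

v and n and v and n: 1 tree
v and v and v and n: 1 tree
n and v or v and n: 2 trees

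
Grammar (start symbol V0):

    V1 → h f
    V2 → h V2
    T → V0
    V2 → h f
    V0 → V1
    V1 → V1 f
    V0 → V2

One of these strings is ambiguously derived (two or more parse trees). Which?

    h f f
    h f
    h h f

h f

h f f: 1 tree
h f: 2 trees
h h f: 1 tree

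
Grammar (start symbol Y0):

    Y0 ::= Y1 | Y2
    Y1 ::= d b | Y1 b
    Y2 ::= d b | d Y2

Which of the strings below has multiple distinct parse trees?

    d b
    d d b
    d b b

d b: 2 trees
d d b: 1 tree
d b b: 1 tree

d b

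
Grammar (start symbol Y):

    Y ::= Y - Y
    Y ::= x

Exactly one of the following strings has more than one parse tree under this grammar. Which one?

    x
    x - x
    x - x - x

x: 1 tree
x - x: 1 tree
x - x - x: 2 trees

x - x - x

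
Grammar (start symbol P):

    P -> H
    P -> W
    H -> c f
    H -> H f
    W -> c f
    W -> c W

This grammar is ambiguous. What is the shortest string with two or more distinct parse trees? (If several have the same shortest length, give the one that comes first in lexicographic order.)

c f

length 2: c f has 2 parse trees

Two derivations of c f:
  P ⇒ H ⇒ c f
  P ⇒ W ⇒ c f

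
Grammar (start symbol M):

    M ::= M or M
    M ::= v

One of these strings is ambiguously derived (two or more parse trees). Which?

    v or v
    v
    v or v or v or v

v or v: 1 tree
v: 1 tree
v or v or v or v: 5 trees

v or v or v or v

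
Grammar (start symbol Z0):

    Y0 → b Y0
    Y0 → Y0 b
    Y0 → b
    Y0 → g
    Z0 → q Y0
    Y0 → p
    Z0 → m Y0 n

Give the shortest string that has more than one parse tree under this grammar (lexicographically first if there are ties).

length 2: no string has ≥2 trees
length 3: q b b has 2 parse trees

Two derivations of q b b:
  Z0 ⇒ q Y0 ⇒ q b Y0 ⇒ q b b
  Z0 ⇒ q Y0 ⇒ q Y0 b ⇒ q b b

q b b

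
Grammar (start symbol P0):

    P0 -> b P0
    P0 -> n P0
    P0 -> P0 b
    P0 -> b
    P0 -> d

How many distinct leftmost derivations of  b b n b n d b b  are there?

Parse trees for b b n b n d b b (showing first 6 of 21):
  [P0 b [P0 b [P0 n [P0 b [P0 n [P0 [P0 [P0 d] b] b]]]]]]
  [P0 b [P0 b [P0 n [P0 b [P0 [P0 n [P0 [P0 d] b]] b]]]]]
  [P0 b [P0 b [P0 n [P0 b [P0 [P0 [P0 n [P0 d]] b] b]]]]]
  [P0 b [P0 b [P0 n [P0 [P0 b [P0 n [P0 [P0 d] b]]] b]]]]
  [P0 b [P0 b [P0 n [P0 [P0 b [P0 [P0 n [P0 d]] b]] b]]]]
  [P0 b [P0 b [P0 n [P0 [P0 [P0 b [P0 n [P0 d]]] b] b]]]]

21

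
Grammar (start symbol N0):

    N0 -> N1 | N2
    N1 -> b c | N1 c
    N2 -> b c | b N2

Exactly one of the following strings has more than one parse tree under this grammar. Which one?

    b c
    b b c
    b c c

b c

b c: 2 trees
b b c: 1 tree
b c c: 1 tree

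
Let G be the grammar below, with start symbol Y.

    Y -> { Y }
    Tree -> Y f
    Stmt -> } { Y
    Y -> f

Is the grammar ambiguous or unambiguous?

Unambiguous

Only Y is reachable from Y; ignoring the rest: Each string is a nest of matched brackets around a single atom. An opening bracket forces the recursive rule; an atom forces the base rule.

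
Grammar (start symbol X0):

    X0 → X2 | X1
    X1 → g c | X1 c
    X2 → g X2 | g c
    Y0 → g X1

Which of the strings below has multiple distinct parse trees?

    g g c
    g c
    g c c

g c

g g c: 1 tree
g c: 2 trees
g c c: 1 tree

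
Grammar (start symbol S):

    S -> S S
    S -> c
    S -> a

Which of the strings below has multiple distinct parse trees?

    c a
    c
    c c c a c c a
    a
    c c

c c c a c c a

c a: 1 tree
c: 1 tree
c c c a c c a: 132 trees
a: 1 tree
c c: 1 tree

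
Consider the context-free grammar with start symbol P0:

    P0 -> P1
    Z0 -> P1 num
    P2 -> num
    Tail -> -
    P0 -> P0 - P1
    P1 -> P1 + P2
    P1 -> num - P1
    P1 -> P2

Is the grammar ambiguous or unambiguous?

Ambiguous

Witness: num - num

Derivation 1: P0 ⇒ P1 ⇒ num - P1 ⇒ num - P2 ⇒ num - num
Derivation 2: P0 ⇒ P0 - P1 ⇒ P1 - P1 ⇒ P2 - P1 ⇒ num - P1 ⇒ num - P2 ⇒ num - num

Two distinct leftmost derivations for the same string.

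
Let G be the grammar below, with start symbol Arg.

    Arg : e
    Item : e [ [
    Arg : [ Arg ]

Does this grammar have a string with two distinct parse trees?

Unambiguous

Only Arg is reachable from Arg; ignoring the rest: Each string is a nest of matched brackets around a single atom. An opening bracket forces the recursive rule; an atom forces the base rule.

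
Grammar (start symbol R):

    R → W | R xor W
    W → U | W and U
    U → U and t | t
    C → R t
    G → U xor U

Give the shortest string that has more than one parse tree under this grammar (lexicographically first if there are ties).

length 1: no string has ≥2 trees
length 3: t and t has 2 parse trees

Two derivations of t and t:
  R ⇒ W ⇒ U ⇒ U and t ⇒ t and t
  R ⇒ W ⇒ W and U ⇒ U and U ⇒ t and U ⇒ t and t

t and t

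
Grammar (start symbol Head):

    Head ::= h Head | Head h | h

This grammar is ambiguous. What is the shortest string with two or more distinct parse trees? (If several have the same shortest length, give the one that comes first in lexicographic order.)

h h

length 1: no string has ≥2 trees
length 2: h h has 2 parse trees

Two derivations of h h:
  Head ⇒ h Head ⇒ h h
  Head ⇒ Head h ⇒ h h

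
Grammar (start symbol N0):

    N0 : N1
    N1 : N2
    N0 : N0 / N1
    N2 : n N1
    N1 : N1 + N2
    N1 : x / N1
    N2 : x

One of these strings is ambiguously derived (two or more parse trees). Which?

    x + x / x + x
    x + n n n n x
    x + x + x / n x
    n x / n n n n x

n x / n n n n x

x + x / x + x: 1 tree
x + n n n n x: 1 tree
x + x + x / n x: 1 tree
n x / n n n n x: 2 trees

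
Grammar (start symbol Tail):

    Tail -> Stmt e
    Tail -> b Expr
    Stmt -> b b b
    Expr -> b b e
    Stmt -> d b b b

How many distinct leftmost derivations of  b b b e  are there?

Parse trees for b b b e:
  [Tail [Stmt b b b] e]
  [Tail b [Expr b b e]]

2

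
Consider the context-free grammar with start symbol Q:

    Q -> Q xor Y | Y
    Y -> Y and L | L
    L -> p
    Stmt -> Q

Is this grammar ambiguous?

Unambiguous

(Stmt is unreachable from Q, so its rules don't affect L(Q).) This is a standard precedence ladder (Q over Y over L), with each level left-recursive on its own operator ('xor' at Q, 'and' at Y). That structure is LR(1), hence unambiguous.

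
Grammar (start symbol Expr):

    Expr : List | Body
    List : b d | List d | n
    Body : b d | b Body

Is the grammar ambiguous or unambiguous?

Witness: b d

Derivation 1: Expr ⇒ List ⇒ b d
Derivation 2: Expr ⇒ Body ⇒ b d

Two distinct leftmost derivations for the same string.

Ambiguous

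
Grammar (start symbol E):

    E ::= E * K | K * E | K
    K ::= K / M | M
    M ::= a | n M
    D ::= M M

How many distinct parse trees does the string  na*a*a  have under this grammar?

Parse trees for na*a*a:
  [E [E [E [K [M n [M a]]]] * [K [M a]]] * [K [M a]]]
  [E [E [K [M n [M a]]] * [E [K [M a]]]] * [K [M a]]]
  [E [K [M n [M a]]] * [E [E [K [M a]]] * [K [M a]]]]
  [E [K [M n [M a]]] * [E [K [M a]] * [E [K [M a]]]]]

4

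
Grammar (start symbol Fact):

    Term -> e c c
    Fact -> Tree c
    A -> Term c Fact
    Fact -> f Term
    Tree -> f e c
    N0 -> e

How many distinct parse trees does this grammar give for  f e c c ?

2

Parse trees for f e c c:
  [Fact [Tree f e c] c]
  [Fact f [Term e c c]]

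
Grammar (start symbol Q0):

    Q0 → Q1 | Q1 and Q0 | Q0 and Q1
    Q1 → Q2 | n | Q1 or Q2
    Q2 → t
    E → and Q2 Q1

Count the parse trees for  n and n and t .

4

Parse trees for n and n and t:
  [Q0 [Q1 n] and [Q0 [Q1 n] and [Q0 [Q1 [Q2 t]]]]]
  [Q0 [Q1 n] and [Q0 [Q0 [Q1 n]] and [Q1 [Q2 t]]]]
  [Q0 [Q0 [Q1 n] and [Q0 [Q1 n]]] and [Q1 [Q2 t]]]
  [Q0 [Q0 [Q0 [Q1 n]] and [Q1 n]] and [Q1 [Q2 t]]]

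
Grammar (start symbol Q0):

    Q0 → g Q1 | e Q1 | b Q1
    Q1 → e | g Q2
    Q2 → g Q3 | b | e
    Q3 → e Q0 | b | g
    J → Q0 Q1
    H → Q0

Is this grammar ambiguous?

Unambiguous

(J, H are unreachable from Q0, so their rules don't affect L(Q0).) Restricted to the reachable nonterminals, every rule has the form A → t or A → t B, and no two rules for the same A share a first terminal. The grammar encodes a DFA — one run per string.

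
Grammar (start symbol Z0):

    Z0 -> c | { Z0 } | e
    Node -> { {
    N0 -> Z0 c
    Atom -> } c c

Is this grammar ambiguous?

Only Z0 is reachable from Z0; ignoring the rest: Each string is a nest of matched brackets around a single atom. An opening bracket forces the recursive rule; an atom forces the base rule.

Unambiguous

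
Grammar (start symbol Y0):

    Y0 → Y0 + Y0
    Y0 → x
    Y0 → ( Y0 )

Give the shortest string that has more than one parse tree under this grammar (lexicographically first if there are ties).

length 1: no string has ≥2 trees
length 3: no string has ≥2 trees
length 5: x + x + x has 2 parse trees

Two derivations of x + x + x:
  Y0 ⇒ Y0 + Y0 ⇒ Y0 + Y0 + Y0 ⇒ x + Y0 + Y0 ⇒ x + x + Y0 ⇒ x + x + x
  Y0 ⇒ Y0 + Y0 ⇒ x + Y0 ⇒ x + Y0 + Y0 ⇒ x + x + Y0 ⇒ x + x + x

x + x + x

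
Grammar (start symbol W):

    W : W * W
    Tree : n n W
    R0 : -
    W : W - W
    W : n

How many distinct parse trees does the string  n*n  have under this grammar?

1

Parse trees for n*n:
  [W [W n] * [W n]]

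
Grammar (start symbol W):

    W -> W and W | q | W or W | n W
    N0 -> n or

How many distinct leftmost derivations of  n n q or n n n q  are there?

Parse trees for n n q or n n n q:
  [W [W n [W n [W q]]] or [W n [W n [W n [W q]]]]]
  [W n [W [W n [W q]] or [W n [W n [W n [W q]]]]]]
  [W n [W n [W [W q] or [W n [W n [W n [W q]]]]]]]

3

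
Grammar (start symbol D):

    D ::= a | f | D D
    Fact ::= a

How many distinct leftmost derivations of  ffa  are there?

Parse trees for ffa:
  [D [D f] [D [D f] [D a]]]
  [D [D [D f] [D f]] [D a]]

2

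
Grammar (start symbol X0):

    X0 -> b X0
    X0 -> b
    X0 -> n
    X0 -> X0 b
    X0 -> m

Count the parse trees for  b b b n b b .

10

Parse trees for b b b n b b (showing first 6 of 10):
  [X0 b [X0 b [X0 b [X0 [X0 [X0 n] b] b]]]]
  [X0 b [X0 b [X0 [X0 b [X0 [X0 n] b]] b]]]
  [X0 b [X0 b [X0 [X0 [X0 b [X0 n]] b] b]]]
  [X0 b [X0 [X0 b [X0 b [X0 [X0 n] b]]] b]]
  [X0 b [X0 [X0 b [X0 [X0 b [X0 n]] b]] b]]
  [X0 b [X0 [X0 [X0 b [X0 b [X0 n]]] b] b]]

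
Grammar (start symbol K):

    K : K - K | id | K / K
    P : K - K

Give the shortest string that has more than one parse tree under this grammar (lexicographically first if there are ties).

length 1: no string has ≥2 trees
length 3: no string has ≥2 trees
length 5: id - id - id has 2 parse trees

Two derivations of id - id - id:
  K ⇒ K - K ⇒ K - K - K ⇒ id - K - K ⇒ id - id - K ⇒ id - id - id
  K ⇒ K - K ⇒ id - K ⇒ id - K - K ⇒ id - id - K ⇒ id - id - id

id - id - id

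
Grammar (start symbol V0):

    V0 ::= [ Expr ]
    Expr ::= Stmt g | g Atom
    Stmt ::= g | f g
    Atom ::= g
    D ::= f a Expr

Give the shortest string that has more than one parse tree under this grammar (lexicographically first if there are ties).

[ g g ]

length 4: [ g g ] has 2 parse trees

Two derivations of [ g g ]:
  V0 ⇒ [ Expr ] ⇒ [ Stmt g ] ⇒ [ g g ]
  V0 ⇒ [ Expr ] ⇒ [ g Atom ] ⇒ [ g g ]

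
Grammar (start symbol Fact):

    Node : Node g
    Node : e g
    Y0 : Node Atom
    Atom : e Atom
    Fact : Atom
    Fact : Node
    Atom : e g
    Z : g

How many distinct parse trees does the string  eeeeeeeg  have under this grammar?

1

Parse trees for eeeeeeeg:
  [Fact [Atom e [Atom e [Atom e [Atom e [Atom e [Atom e [Atom e g]]]]]]]]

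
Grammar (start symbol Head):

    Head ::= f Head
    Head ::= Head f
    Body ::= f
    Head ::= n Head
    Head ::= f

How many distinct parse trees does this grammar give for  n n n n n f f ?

7

Parse trees for n n n n n f f:
  [Head [Head n [Head n [Head n [Head n [Head n [Head f]]]]]] f]
  [Head n [Head [Head n [Head n [Head n [Head n [Head f]]]]] f]]
  [Head n [Head n [Head [Head n [Head n [Head n [Head f]]]] f]]]
  [Head n [Head n [Head n [Head [Head n [Head n [Head f]]] f]]]]
  [Head n [Head n [Head n [Head n [Head [Head n [Head f]] f]]]]]
  [Head n [Head n [Head n [Head n [Head n [Head f [Head f]]]]]]]
  [Head n [Head n [Head n [Head n [Head n [Head [Head f] f]]]]]]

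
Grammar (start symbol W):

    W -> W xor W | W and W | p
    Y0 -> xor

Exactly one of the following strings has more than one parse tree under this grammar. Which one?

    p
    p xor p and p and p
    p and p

p xor p and p and p

p: 1 tree
p xor p and p and p: 5 trees
p and p: 1 tree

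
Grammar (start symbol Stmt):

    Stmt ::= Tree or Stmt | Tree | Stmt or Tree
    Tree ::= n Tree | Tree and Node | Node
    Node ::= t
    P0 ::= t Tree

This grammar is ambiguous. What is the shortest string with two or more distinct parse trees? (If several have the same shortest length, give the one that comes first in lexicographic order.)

length 1: no string has ≥2 trees
length 2: no string has ≥2 trees
length 3: t or t has 2 parse trees

Two derivations of t or t:
  Stmt ⇒ Tree or Stmt ⇒ Node or Stmt ⇒ t or Stmt ⇒ t or Tree ⇒ t or Node ⇒ t or t
  Stmt ⇒ Stmt or Tree ⇒ Tree or Tree ⇒ Node or Tree ⇒ t or Tree ⇒ t or Node ⇒ t or t

t or t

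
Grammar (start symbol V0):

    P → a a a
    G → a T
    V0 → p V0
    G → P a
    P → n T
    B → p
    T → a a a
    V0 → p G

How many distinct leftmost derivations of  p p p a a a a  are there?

2

Parse trees for p p p a a a a:
  [V0 p [V0 p [V0 p [G a [T a a a]]]]]
  [V0 p [V0 p [V0 p [G [P a a a] a]]]]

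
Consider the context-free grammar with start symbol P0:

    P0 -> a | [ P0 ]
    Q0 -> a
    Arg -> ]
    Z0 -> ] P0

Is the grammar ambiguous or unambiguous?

Unambiguous

Only P0 is reachable from P0; ignoring the rest: L(P0) is { openⁿ atom closeⁿ : n ≥ 0 }. The bracket depth fixes n, and the derivation is forced at every step.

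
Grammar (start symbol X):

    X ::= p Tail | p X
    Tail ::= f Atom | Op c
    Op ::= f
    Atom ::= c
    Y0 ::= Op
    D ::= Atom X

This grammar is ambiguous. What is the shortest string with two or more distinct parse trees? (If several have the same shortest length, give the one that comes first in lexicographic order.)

p f c

length 3: p f c has 2 parse trees

Two derivations of p f c:
  X ⇒ p Tail ⇒ p f Atom ⇒ p f c
  X ⇒ p Tail ⇒ p Op c ⇒ p f c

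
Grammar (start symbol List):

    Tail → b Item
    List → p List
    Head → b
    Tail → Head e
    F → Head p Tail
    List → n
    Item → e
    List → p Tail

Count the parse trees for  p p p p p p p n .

1

Parse trees for p p p p p p p n:
  [List p [List p [List p [List p [List p [List p [List p [List n]]]]]]]]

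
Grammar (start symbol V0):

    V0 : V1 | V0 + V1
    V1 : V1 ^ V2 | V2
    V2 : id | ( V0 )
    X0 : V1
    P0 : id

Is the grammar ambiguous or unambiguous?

(X0, P0 are unreachable from V0, so their rules don't affect L(V0).) V0 → V0 + V1 | V1  ;  V1 → V1 ^ V2 | V2  — a left-associative chain with V2 at the bottom. Each string factors uniquely by precedence.

Unambiguous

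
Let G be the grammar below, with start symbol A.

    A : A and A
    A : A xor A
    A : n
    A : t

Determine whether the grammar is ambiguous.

Witness: n and n and n

Derivation 1: A ⇒ A and A ⇒ A and A and A ⇒ n and A and A ⇒ n and n and A ⇒ n and n and n
Derivation 2: A ⇒ A and A ⇒ n and A ⇒ n and A and A ⇒ n and n and A ⇒ n and n and n

Two distinct leftmost derivations for the same string.

Ambiguous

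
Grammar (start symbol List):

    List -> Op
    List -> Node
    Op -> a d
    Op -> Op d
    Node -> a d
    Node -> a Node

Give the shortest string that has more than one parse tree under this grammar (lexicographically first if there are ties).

a d

length 2: a d has 2 parse trees

Two derivations of a d:
  List ⇒ Op ⇒ a d
  List ⇒ Node ⇒ a d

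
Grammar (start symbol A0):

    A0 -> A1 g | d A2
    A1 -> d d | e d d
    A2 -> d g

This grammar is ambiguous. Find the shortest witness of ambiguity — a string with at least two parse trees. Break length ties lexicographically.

d d g

length 3: d d g has 2 parse trees

Two derivations of d d g:
  A0 ⇒ A1 g ⇒ d d g
  A0 ⇒ d A2 ⇒ d d g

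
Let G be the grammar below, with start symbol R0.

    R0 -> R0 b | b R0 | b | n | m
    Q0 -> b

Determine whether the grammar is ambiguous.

Witness: b b

Derivation 1: R0 ⇒ R0 b ⇒ b b
Derivation 2: R0 ⇒ b R0 ⇒ b b

Two distinct leftmost derivations for the same string.

Ambiguous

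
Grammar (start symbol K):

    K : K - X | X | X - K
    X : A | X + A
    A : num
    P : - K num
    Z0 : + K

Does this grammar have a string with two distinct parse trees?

Witness: num - num

Derivation 1: K ⇒ K - X ⇒ X - X ⇒ A - X ⇒ num - X ⇒ num - A ⇒ num - num
Derivation 2: K ⇒ X - K ⇒ A - K ⇒ num - K ⇒ num - X ⇒ num - A ⇒ num - num

Two distinct leftmost derivations for the same string.

Ambiguous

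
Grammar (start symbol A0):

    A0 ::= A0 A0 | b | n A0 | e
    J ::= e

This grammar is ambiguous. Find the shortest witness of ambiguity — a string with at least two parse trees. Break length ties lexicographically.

b b b

length 1: no string has ≥2 trees
length 2: no string has ≥2 trees
length 3: b b b has 2 parse trees

Two derivations of b b b:
  A0 ⇒ A0 A0 ⇒ A0 A0 A0 ⇒ b A0 A0 ⇒ b b A0 ⇒ b b b
  A0 ⇒ A0 A0 ⇒ b A0 ⇒ b A0 A0 ⇒ b b A0 ⇒ b b b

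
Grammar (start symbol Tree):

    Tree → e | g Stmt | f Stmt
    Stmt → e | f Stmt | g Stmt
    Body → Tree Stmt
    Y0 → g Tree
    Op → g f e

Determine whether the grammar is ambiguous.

(Body, Y0, Op are unreachable from Tree, so their rules don't affect L(Tree).) Each reachable nonterminal has at most one production per leading terminal, and all productions are right-linear; the derivation is determined token-by-token.

Unambiguous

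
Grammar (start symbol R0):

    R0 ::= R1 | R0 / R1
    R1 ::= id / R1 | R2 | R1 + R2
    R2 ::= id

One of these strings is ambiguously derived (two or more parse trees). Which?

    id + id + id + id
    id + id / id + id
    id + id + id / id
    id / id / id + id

id / id / id + id

id + id + id + id: 1 tree
id + id / id + id: 1 tree
id + id + id / id: 1 tree
id / id / id + id: 7 trees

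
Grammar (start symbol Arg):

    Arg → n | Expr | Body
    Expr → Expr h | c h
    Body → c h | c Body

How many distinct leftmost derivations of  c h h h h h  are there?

Parse trees for c h h h h h:
  [Arg [Expr [Expr [Expr [Expr [Expr c h] h] h] h] h]]

1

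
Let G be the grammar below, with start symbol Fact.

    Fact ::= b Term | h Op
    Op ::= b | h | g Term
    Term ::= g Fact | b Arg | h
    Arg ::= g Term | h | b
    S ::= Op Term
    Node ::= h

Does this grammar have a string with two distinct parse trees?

Unambiguous

(S, Node are unreachable from Fact, so their rules don't affect L(Fact).) Restricted to the reachable nonterminals, every rule has the form A → t or A → t B, and no two rules for the same A share a first terminal. The grammar encodes a DFA — one run per string.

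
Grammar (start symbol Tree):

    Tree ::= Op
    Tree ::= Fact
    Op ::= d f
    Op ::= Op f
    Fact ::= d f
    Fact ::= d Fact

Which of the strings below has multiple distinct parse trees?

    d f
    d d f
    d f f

d f

d f: 2 trees
d d f: 1 tree
d f f: 1 tree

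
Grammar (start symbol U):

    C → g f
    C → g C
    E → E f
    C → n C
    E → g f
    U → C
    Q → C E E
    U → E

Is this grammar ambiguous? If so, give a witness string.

Ambiguous

Witness: g f

Derivation 1: U ⇒ C ⇒ g f
Derivation 2: U ⇒ E ⇒ g f

Two distinct leftmost derivations for the same string.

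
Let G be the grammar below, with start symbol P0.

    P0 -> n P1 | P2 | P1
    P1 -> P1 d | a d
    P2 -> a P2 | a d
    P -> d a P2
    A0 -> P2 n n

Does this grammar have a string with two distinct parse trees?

Witness: a d

Derivation 1: P0 ⇒ P2 ⇒ a d
Derivation 2: P0 ⇒ P1 ⇒ a d

Two distinct leftmost derivations for the same string.

Ambiguous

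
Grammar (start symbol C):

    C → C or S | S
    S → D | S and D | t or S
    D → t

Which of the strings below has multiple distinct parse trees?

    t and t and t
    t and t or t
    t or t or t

t and t and t: 1 tree
t and t or t: 1 tree
t or t or t: 4 trees

t or t or t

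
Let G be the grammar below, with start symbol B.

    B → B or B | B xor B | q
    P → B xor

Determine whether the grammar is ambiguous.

Witness: q or q or q

Derivation 1: B ⇒ B or B ⇒ B or B or B ⇒ q or B or B ⇒ q or q or B ⇒ q or q or q
Derivation 2: B ⇒ B or B ⇒ q or B ⇒ q or B or B ⇒ q or q or B ⇒ q or q or q

Two distinct leftmost derivations for the same string.

Ambiguous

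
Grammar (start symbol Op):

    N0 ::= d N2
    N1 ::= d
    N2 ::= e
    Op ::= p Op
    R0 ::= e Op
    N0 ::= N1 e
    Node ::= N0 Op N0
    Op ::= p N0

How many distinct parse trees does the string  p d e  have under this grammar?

2

Parse trees for p d e:
  [Op p [N0 d [N2 e]]]
  [Op p [N0 [N1 d] e]]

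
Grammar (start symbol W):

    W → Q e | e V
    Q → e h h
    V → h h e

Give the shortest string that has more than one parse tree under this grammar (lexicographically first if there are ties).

length 4: e h h e has 2 parse trees

Two derivations of e h h e:
  W ⇒ Q e ⇒ e h h e
  W ⇒ e V ⇒ e h h e

e h h e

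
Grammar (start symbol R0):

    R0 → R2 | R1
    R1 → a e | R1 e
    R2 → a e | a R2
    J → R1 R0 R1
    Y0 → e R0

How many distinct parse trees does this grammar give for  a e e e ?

Parse trees for a e e e:
  [R0 [R1 [R1 [R1 a e] e] e]]

1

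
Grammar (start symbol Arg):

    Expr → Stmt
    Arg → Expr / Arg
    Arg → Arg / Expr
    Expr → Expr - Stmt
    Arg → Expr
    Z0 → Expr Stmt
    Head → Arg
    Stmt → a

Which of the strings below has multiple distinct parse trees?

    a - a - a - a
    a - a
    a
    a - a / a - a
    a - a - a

a - a / a - a

a - a - a - a: 1 tree
a - a: 1 tree
a: 1 tree
a - a / a - a: 2 trees
a - a - a: 1 tree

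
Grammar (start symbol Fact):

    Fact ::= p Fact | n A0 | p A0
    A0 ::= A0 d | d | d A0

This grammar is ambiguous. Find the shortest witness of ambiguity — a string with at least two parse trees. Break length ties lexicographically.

n d d

length 2: no string has ≥2 trees
length 3: n d d has 2 parse trees

Two derivations of n d d:
  Fact ⇒ n A0 ⇒ n A0 d ⇒ n d d
  Fact ⇒ n A0 ⇒ n d A0 ⇒ n d d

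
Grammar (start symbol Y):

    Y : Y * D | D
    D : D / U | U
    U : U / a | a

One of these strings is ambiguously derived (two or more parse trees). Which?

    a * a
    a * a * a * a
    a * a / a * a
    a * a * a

a * a / a * a

a * a: 1 tree
a * a * a * a: 1 tree
a * a / a * a: 2 trees
a * a * a: 1 tree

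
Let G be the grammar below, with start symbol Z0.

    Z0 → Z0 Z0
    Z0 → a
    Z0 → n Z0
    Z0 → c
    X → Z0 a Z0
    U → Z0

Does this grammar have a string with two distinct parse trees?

Ambiguous

Witness: a a a

Derivation 1: Z0 ⇒ Z0 Z0 ⇒ Z0 Z0 Z0 ⇒ a Z0 Z0 ⇒ a a Z0 ⇒ a a a
Derivation 2: Z0 ⇒ Z0 Z0 ⇒ a Z0 ⇒ a Z0 Z0 ⇒ a a Z0 ⇒ a a a

Two distinct leftmost derivations for the same string.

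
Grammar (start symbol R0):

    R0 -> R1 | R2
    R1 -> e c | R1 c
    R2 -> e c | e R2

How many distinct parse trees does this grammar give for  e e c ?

Parse trees for e e c:
  [R0 [R2 e [R2 e c]]]

1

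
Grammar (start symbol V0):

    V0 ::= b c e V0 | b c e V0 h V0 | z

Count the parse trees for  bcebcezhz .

Parse trees for bcebcezhz:
  [V0 b c e [V0 b c e [V0 z] h [V0 z]]]
  [V0 b c e [V0 b c e [V0 z]] h [V0 z]]

2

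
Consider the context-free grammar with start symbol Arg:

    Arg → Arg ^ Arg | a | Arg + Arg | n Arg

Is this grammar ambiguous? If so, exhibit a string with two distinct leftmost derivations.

Ambiguous

Witness: n a + a

Derivation 1: Arg ⇒ Arg + Arg ⇒ n Arg + Arg ⇒ n a + Arg ⇒ n a + a
Derivation 2: Arg ⇒ n Arg ⇒ n Arg + Arg ⇒ n a + Arg ⇒ n a + a

Two distinct leftmost derivations for the same string.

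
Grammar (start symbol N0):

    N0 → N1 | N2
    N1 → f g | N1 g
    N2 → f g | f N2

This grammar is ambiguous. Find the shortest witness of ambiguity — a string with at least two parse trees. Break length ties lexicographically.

f g

length 2: f g has 2 parse trees

Two derivations of f g:
  N0 ⇒ N1 ⇒ f g
  N0 ⇒ N2 ⇒ f g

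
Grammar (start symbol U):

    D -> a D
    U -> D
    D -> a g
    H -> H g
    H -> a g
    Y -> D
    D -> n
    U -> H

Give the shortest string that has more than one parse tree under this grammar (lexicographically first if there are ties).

length 1: no string has ≥2 trees
length 2: a g has 2 parse trees

Two derivations of a g:
  U ⇒ D ⇒ a g
  U ⇒ H ⇒ a g

a g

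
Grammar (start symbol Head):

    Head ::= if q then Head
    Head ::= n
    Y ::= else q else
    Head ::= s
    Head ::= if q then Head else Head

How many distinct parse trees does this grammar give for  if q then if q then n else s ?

2

Parse trees for if q then if q then n else s:
  [Head if q then [Head if q then [Head n] else [Head s]]]
  [Head if q then [Head if q then [Head n]] else [Head s]]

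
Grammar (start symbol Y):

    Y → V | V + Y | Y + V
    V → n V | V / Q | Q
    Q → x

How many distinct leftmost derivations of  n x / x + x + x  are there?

Parse trees for n x / x + x + x:
  [Y [V n [V [V [Q x]] / [Q x]]] + [Y [V [Q x]] + [Y [V [Q x]]]]]
  [Y [V n [V [V [Q x]] / [Q x]]] + [Y [Y [V [Q x]]] + [V [Q x]]]]
  [Y [V [V n [V [Q x]]] / [Q x]] + [Y [V [Q x]] + [Y [V [Q x]]]]]
  [Y [V [V n [V [Q x]]] / [Q x]] + [Y [Y [V [Q x]]] + [V [Q x]]]]
  [Y [Y [V n [V [V [Q x]] / [Q x]]] + [Y [V [Q x]]]] + [V [Q x]]]
  [Y [Y [V [V n [V [Q x]]] / [Q x]] + [Y [V [Q x]]]] + [V [Q x]]]
  [Y [Y [Y [V n [V [V [Q x]] / [Q x]]]] + [V [Q x]]] + [V [Q x]]]
  [Y [Y [Y [V [V n [V [Q x]]] / [Q x]]] + [V [Q x]]] + [V [Q x]]]

8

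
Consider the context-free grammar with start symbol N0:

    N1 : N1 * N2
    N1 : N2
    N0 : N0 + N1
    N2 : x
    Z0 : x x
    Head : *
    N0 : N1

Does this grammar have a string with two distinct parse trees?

Only N0, N1, N2 are reachable from N0; ignoring the rest: N0 → N0 + N1 | N1  ;  N1 → N1 * N2 | N2  — a left-associative chain with N2 at the bottom. Each string factors uniquely by precedence.

Unambiguous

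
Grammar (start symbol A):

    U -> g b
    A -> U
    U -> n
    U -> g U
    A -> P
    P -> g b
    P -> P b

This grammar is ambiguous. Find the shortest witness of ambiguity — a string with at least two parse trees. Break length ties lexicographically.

length 1: no string has ≥2 trees
length 2: g b has 2 parse trees

Two derivations of g b:
  A ⇒ U ⇒ g b
  A ⇒ P ⇒ g b

g b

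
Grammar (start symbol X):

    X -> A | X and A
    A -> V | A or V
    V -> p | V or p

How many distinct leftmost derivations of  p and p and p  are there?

1

Parse trees for p and p and p:
  [X [X [X [A [V p]]] and [A [V p]]] and [A [V p]]]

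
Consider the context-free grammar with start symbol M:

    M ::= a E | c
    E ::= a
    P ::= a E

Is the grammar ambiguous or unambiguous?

Only M, E are reachable from M; ignoring the rest: The reachable rules are right-linear with at most one rule per (nonterminal, next-terminal) pair. Each input token forces the next rule, so parsing is deterministic.

Unambiguous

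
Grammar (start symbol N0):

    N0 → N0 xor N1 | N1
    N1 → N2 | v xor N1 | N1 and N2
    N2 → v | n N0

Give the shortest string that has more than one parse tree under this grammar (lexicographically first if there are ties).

length 1: no string has ≥2 trees
length 2: no string has ≥2 trees
length 3: v xor v has 2 parse trees

Two derivations of v xor v:
  N0 ⇒ N0 xor N1 ⇒ N1 xor N1 ⇒ N2 xor N1 ⇒ v xor N1 ⇒ v xor N2 ⇒ v xor v
  N0 ⇒ N1 ⇒ v xor N1 ⇒ v xor N2 ⇒ v xor v

v xor v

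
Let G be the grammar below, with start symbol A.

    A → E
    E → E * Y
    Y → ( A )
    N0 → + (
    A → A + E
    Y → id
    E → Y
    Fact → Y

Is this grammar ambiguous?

(N0, Fact are unreachable from A, so their rules don't affect L(A).) The grammar is stratified — A handles '+' (left-recursive), E handles '*', Y atoms. Each operator has a fixed associativity and precedence level, so every string has one parse.

Unambiguous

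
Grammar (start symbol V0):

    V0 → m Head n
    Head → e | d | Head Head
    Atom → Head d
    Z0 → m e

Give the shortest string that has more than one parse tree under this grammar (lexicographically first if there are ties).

m d d d n

length 3: no string has ≥2 trees
length 4: no string has ≥2 trees
length 5: m d d d n has 2 parse trees

Two derivations of m d d d n:
  V0 ⇒ m Head n ⇒ m Head Head n ⇒ m d Head n ⇒ m d Head Head n ⇒ m d d Head n ⇒ m d d d n
  V0 ⇒ m Head n ⇒ m Head Head n ⇒ m Head Head Head n ⇒ m d Head Head n ⇒ m d d Head n ⇒ m d d d n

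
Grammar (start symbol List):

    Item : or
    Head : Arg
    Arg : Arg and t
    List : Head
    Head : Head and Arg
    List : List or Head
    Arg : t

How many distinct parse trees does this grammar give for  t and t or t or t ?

Parse trees for t and t or t or t:
  [List [List [List [Head [Arg [Arg t] and t]]] or [Head [Arg t]]] or [Head [Arg t]]]
  [List [List [List [Head [Head [Arg t]] and [Arg t]]] or [Head [Arg t]]] or [Head [Arg t]]]

2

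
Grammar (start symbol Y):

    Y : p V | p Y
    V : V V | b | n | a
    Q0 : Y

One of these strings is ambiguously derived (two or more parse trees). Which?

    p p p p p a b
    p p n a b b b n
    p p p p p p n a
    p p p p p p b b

p p n a b b b n

p p p p p a b: 1 tree
p p n a b b b n: 42 trees
p p p p p p n a: 1 tree
p p p p p p b b: 1 tree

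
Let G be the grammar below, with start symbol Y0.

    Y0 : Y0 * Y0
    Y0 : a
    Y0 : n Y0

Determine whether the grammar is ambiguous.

Ambiguous

Witness: n a * a

Derivation 1: Y0 ⇒ Y0 * Y0 ⇒ n Y0 * Y0 ⇒ n a * Y0 ⇒ n a * a
Derivation 2: Y0 ⇒ n Y0 ⇒ n Y0 * Y0 ⇒ n a * Y0 ⇒ n a * a

Two distinct leftmost derivations for the same string.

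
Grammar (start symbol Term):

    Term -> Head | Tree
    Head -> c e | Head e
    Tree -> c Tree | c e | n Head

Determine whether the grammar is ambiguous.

Witness: c e

Derivation 1: Term ⇒ Head ⇒ c e
Derivation 2: Term ⇒ Tree ⇒ c e

Two distinct leftmost derivations for the same string.

Ambiguous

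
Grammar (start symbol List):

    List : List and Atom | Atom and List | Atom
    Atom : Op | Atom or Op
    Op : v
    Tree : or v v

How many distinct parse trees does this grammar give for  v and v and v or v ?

Parse trees for v and v and v or v:
  [List [List [List [Atom [Op v]]] and [Atom [Op v]]] and [Atom [Atom [Op v]] or [Op v]]]
  [List [List [Atom [Op v]] and [List [Atom [Op v]]]] and [Atom [Atom [Op v]] or [Op v]]]
  [List [Atom [Op v]] and [List [List [Atom [Op v]]] and [Atom [Atom [Op v]] or [Op v]]]]
  [List [Atom [Op v]] and [List [Atom [Op v]] and [List [Atom [Atom [Op v]] or [Op v]]]]]

4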